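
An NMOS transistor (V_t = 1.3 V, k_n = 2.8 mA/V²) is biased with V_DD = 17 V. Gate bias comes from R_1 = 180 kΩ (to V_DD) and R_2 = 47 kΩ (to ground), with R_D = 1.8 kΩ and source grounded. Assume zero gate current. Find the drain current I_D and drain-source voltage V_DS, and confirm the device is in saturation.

I_D ≈ 6.9 mA, V_DS ≈ 4.6 V

V_G = V_DD·R_2/(R_1+R_2) = 17×47/227 = 3.52 V. With the source grounded, V_GS = V_G = 3.52 V.
Assume saturation: I_D = (k_n/2)(V_GS − V_t)² = (2.8/2)×(3.52 − 1.3)² = 1.4×2.22² = 6.9 mA.
V_DS = V_DD − I_D·R_D = 17 − 6.9×1.8 = 4.58 V.
Saturation requires V_DS ≥ V_GS − V_t = 2.22 V; 4.58 ≥ 2.22 ✓.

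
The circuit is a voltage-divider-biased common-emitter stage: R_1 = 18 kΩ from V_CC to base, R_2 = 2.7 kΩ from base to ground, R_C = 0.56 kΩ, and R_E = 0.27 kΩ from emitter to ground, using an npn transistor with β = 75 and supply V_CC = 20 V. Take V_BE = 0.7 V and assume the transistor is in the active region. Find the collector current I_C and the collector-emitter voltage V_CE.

Thevenize the base divider: V_Th = V_CC·R_2/(R_1+R_2) = 20×2.7/20.7 = 2.61 V, R_Th = R_1‖R_2 = 2.35 kΩ.
Base-emitter loop: V_Th = I_B·R_Th + V_BE + (β+1)I_B·R_E, so I_B = (2.61 − 0.7) / (2.35 + 76×0.27) = 0.0835 mA.
I_C = β·I_B = 75×0.0835 = 6.26 mA, and I_E = (β+1)I_B = 6.34 mA.
V_CE = V_CC − I_C·R_C − I_E·R_E = 20 − 6.26×0.56 − 6.34×0.27 = 14.8 V.
V_CE = 14.8 V > 0.2 V confirms active-region operation.

I_C ≈ 6.3 mA, V_CE ≈ 15 V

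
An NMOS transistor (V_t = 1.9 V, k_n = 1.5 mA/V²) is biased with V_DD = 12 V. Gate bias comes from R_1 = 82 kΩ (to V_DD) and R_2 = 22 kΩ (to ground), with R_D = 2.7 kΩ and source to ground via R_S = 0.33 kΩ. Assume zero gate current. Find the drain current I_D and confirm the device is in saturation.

V_G = V_DD·R_2/(R_1+R_2) = 12×22/104 = 2.54 V.
Assume saturation: I_D = (k_n/2)(V_GS − V_t)² with V_GS = V_G − I_D·R_S = 2.54 − 0.33·I_D.
Substituting gives 0.0817·I_D² − 1.32·I_D + 0.306 = 0, with roots I_D = 0.236 or 15.9 mA.
The root I_D = 15.9 mA gives V_GS = -2.7 V ≤ V_t, so take I_D = 0.236 mA.
Then V_GS = 2.46 V and V_DS = V_DD − I_D(R_D+R_S) = 12 − 0.236×3.03 = 11.3 V.
Saturation requires V_DS ≥ V_GS − V_t = 0.561 V; 11.3 ≥ 0.561 ✓.

I_D ≈ 0.24 mA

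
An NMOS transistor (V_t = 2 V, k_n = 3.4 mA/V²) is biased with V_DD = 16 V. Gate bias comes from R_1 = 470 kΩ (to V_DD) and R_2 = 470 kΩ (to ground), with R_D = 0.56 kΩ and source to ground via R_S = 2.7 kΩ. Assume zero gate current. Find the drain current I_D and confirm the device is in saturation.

V_G = V_DD·R_2/(R_1+R_2) = 16×470/940 = 8 V.
Assume saturation: I_D = (k_n/2)(V_GS − V_t)² with V_GS = V_G − I_D·R_S = 8 − 2.7·I_D.
Substituting gives 12.4·I_D² − 56.1·I_D + 61.2 = 0, with roots I_D = 1.84 or 2.69 mA.
The root I_D = 2.69 mA gives V_GS = 0.743 V ≤ V_t, so take I_D = 1.84 mA.
Then V_GS = 3.04 V and V_DS = V_DD − I_D(R_D+R_S) = 16 − 1.84×3.26 = 10 V.
Saturation requires V_DS ≥ V_GS − V_t = 1.04 V; 10 ≥ 1.04 ✓.

I_D ≈ 1.8 mA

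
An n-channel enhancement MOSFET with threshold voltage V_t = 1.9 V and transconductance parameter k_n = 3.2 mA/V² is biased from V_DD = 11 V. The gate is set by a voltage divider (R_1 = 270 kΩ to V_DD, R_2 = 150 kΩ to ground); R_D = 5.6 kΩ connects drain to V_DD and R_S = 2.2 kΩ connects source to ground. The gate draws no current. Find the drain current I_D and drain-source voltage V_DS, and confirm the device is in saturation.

V_G = V_DD·R_2/(R_1+R_2) = 11×150/420 = 3.93 V.
Assume saturation: I_D = (k_n/2)(V_GS − V_t)² with V_GS = V_G − I_D·R_S = 3.93 − 2.2·I_D.
Substituting gives 7.74·I_D² − 15.3·I_D + 6.58 = 0, with roots I_D = 0.636 or 1.34 mA.
The root I_D = 1.34 mA gives V_GS = 0.986 V ≤ V_t, so take I_D = 0.636 mA.
Then V_GS = 2.53 V and V_DS = V_DD − I_D(R_D+R_S) = 11 − 0.636×7.8 = 6.04 V.
Saturation requires V_DS ≥ V_GS − V_t = 0.63 V; 6.04 ≥ 0.63 ✓.

I_D ≈ 0.64 mA, V_DS ≈ 6 V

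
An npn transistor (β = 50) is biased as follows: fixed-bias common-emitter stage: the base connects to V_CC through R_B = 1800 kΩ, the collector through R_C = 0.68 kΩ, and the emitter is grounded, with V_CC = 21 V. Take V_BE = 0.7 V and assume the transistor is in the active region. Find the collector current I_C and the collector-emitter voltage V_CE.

I_C ≈ 0.56 mA, V_CE ≈ 21 V

Base loop: V_CC = I_B·R_B + V_BE, so I_B = (21 − 0.7)/1800 kΩ = 0.0113 mA.
In the active region I_C = β·I_B = 50 × 0.0113 = 0.564 mA.
Collector loop: V_CE = V_CC − I_C·R_C = 21 − 0.564×0.68 = 20.6 V.
Since V_CE = 20.6 V > V_CE(sat) ≈ 0.2 V, the transistor is in the active region as assumed.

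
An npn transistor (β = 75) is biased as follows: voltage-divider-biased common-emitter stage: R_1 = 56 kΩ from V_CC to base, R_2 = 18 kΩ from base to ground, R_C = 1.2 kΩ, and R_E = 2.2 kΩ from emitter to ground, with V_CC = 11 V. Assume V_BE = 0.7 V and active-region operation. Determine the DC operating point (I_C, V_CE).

Thevenize the base divider: V_Th = V_CC·R_2/(R_1+R_2) = 11×18/74 = 2.68 V, R_Th = R_1‖R_2 = 13.6 kΩ.
Base-emitter loop: V_Th = I_B·R_Th + V_BE + (β+1)I_B·R_E, so I_B = (2.68 − 0.7) / (13.6 + 76×2.2) = 0.0109 mA.
I_C = β·I_B = 75×0.0109 = 0.819 mA, and I_E = (β+1)I_B = 0.83 mA.
V_CE = V_CC − I_C·R_C − I_E·R_E = 11 − 0.819×1.2 − 0.83×2.2 = 8.19 V.
V_CE = 8.19 V > 0.2 V confirms active-region operation.

I_C ≈ 0.82 mA, V_CE ≈ 8.2 V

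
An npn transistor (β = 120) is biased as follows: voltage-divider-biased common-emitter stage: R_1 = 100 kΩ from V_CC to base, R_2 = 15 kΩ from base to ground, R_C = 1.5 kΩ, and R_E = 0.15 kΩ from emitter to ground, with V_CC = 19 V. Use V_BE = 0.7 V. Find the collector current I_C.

Thevenize the base divider: V_Th = V_CC·R_2/(R_1+R_2) = 19×15/115 = 2.48 V, R_Th = R_1‖R_2 = 13 kΩ.
Base-emitter loop: V_Th = I_B·R_Th + V_BE + (β+1)I_B·R_E, so I_B = (2.48 − 0.7) / (13 + 121×0.15) = 0.057 mA.
I_C = β·I_B = 120×0.057 = 6.84 mA, and I_E = (β+1)I_B = 6.9 mA.
V_CE = V_CC − I_C·R_C − I_E·R_E = 19 − 6.84×1.5 − 6.9×0.15 = 7.7 V.
V_CE = 7.7 V > 0.2 V confirms active-region operation.

I_C ≈ 6.8 mA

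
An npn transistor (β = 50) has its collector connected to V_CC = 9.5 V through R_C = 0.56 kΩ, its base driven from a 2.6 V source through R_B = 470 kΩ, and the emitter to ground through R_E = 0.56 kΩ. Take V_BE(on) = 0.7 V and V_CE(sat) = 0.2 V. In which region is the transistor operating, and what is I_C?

Assume active. Base-emitter loop: I_B = (V_BB − V_BE)/(R_B + (β+1)R_E) = (2.6 − 0.7)/(470 + 51×0.56) = 0.00381 mA.
I_C = β·I_B = 50×0.00381 = 0.191 mA.
V_CE = V_CC − I_C·R_C − I_E·R_E = 9.5 − 0.191×0.56 − 0.194×0.56 = 9.28 V > V_CE(sat), so the active-region assumption holds.

active; I_C ≈ 0.19 mA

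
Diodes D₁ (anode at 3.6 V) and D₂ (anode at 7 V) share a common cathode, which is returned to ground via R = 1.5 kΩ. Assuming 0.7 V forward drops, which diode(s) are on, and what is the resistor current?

Assume both conduct. Then node N would need to be at both 3.6−0.7 = 2.9 V and 7−0.7 = 6.3 V, which is impossible.
Assume only D₂ conducts: V_N = 7 − 0.7 = 6.3 V, so I_R = 6.3/1.5 = 4.2 mA.
Check D₁: its anode-to-cathode voltage is 3.6 − 6.3 = -2.7 V < 0.7 V, so it is off. The assumption is consistent.

Only D₂ conducts; I_R ≈ 4.2 mA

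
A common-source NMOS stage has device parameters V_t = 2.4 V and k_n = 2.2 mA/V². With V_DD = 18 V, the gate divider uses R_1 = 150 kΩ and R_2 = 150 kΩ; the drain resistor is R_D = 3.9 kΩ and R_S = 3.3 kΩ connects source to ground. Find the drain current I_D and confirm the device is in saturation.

V_G = V_DD·R_2/(R_1+R_2) = 18×150/300 = 9 V.
Assume saturation: I_D = (k_n/2)(V_GS − V_t)² with V_GS = V_G − I_D·R_S = 9 − 3.3·I_D.
Substituting gives 12·I_D² − 48.9·I_D + 47.9 = 0, with roots I_D = 1.63 or 2.45 mA.
The root I_D = 2.45 mA gives V_GS = 0.907 V ≤ V_t, so take I_D = 1.63 mA.
Then V_GS = 3.62 V and V_DS = V_DD − I_D(R_D+R_S) = 18 − 1.63×7.2 = 6.26 V.
Saturation requires V_DS ≥ V_GS − V_t = 1.22 V; 6.26 ≥ 1.22 ✓.

I_D ≈ 1.6 mA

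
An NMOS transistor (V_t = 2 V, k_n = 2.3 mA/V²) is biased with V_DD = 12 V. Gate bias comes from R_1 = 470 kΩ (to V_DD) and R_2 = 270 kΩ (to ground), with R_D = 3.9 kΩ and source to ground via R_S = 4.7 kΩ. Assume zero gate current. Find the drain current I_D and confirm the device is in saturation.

I_D ≈ 0.38 mA

V_G = V_DD·R_2/(R_1+R_2) = 12×270/740 = 4.38 V.
Assume saturation: I_D = (k_n/2)(V_GS − V_t)² with V_GS = V_G − I_D·R_S = 4.38 − 4.7·I_D.
Substituting gives 25.4·I_D² − 26.7·I_D + 6.51 = 0, with roots I_D = 0.383 or 0.668 mA.
The root I_D = 0.668 mA gives V_GS = 1.24 V ≤ V_t, so take I_D = 0.383 mA.
Then V_GS = 2.58 V and V_DS = V_DD − I_D(R_D+R_S) = 12 − 0.383×8.6 = 8.7 V.
Saturation requires V_DS ≥ V_GS − V_t = 0.577 V; 8.7 ≥ 0.577 ✓.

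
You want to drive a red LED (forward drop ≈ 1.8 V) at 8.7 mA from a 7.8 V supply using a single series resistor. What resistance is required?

The resistor drops V_S − V_D = 7.8 − 1.8 = 6 V at 8.7 mA.
R = 6 V / 8.7 mA = 0.69 kΩ.

R ≈ 0.69 kΩ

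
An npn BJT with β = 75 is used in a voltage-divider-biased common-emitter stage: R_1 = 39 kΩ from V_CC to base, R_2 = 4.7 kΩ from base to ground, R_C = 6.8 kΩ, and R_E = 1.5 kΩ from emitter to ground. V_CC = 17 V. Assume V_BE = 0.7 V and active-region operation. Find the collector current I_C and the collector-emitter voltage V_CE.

Thevenize the base divider: V_Th = V_CC·R_2/(R_1+R_2) = 17×4.7/43.7 = 1.83 V, R_Th = R_1‖R_2 = 4.19 kΩ.
Base-emitter loop: V_Th = I_B·R_Th + V_BE + (β+1)I_B·R_E, so I_B = (1.83 − 0.7) / (4.19 + 76×1.5) = 0.00955 mA.
I_C = β·I_B = 75×0.00955 = 0.716 mA, and I_E = (β+1)I_B = 0.726 mA.
V_CE = V_CC − I_C·R_C − I_E·R_E = 17 − 0.716×6.8 − 0.726×1.5 = 11 V.
V_CE = 11 V > 0.2 V confirms active-region operation.

I_C ≈ 0.72 mA, V_CE ≈ 11 V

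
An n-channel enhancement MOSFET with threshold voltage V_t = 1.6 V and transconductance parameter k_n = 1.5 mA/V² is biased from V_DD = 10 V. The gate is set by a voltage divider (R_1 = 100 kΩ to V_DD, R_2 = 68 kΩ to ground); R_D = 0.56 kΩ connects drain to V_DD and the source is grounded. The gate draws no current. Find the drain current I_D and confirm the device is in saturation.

V_G = V_DD·R_2/(R_1+R_2) = 10×68/168 = 4.05 V. With the source grounded, V_GS = V_G = 4.05 V.
Assume saturation: I_D = (k_n/2)(V_GS − V_t)² = (1.5/2)×(4.05 − 1.6)² = 0.75×2.45² = 4.49 mA.
V_DS = V_DD − I_D·R_D = 10 − 4.49×0.56 = 7.48 V.
Saturation requires V_DS ≥ V_GS − V_t = 2.45 V; 7.48 ≥ 2.45 ✓.

I_D ≈ 4.5 mA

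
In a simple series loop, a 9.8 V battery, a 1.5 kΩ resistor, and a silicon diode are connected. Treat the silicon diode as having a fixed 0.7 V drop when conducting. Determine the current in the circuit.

I ≈ 6.1 mA

KVL around the loop: 9.8 = V_D + I·R = 0.7 + I × 1.5 kΩ.
So I = (9.8 − 0.7) / 1.5 kΩ = 9.1 / 1.5 = 6.07 mA.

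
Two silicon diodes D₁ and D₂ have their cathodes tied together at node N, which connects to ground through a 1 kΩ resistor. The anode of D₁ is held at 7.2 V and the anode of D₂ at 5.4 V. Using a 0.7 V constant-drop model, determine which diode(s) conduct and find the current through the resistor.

Only D₁ conducts; I_R ≈ 6.5 mA

Assume both conduct. Then node N would need to be at both 7.2−0.7 = 6.5 V and 5.4−0.7 = 4.7 V, which is impossible.
Assume only D₁ conducts: V_N = 7.2 − 0.7 = 6.5 V, so I_R = 6.5/1 = 6.5 mA.
Check D₂: its anode-to-cathode voltage is 5.4 − 6.5 = -1.1 V < 0.7 V, so it is off. The assumption is consistent.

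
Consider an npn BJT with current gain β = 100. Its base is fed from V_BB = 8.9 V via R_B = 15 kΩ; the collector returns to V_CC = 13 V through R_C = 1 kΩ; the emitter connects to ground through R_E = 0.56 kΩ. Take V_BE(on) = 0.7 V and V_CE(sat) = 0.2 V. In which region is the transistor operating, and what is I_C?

saturation; I_C ≈ 8.1 mA

Assume active: I_B = (8.9 − 0.7)/(15 + 101×0.56) = 0.115 mA, I_C = β·I_B = 11.5 mA.
Then V_CE = 13 − 11.5×1 − 11.6×0.56 = -4.94 V < 0.2 V — the active assumption fails.
Re-solve with V_CE = 0.2 V. KCL at the emitter: V_E/R_E = (V_BB−0.7−V_E)/R_B + (V_CC−0.2−V_E)/R_C, giving V_E = 4.68 V.
I_C = (V_CC − 0.2 − V_E)/R_C = (12.8 − 4.68)/1 = 8.12 mA.
Check: I_B = (8.2 − 4.68)/15 = 0.235 mA, and β·I_B = 23.5 mA > I_C, confirming saturation.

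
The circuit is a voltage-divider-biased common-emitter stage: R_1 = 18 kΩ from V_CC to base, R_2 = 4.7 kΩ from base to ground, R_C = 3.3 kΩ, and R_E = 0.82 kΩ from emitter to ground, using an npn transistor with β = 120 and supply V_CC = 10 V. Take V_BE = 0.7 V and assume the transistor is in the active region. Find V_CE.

V_CE ≈ 3.4 V

Thevenize the base divider: V_Th = V_CC·R_2/(R_1+R_2) = 10×4.7/22.7 = 2.07 V, R_Th = R_1‖R_2 = 3.73 kΩ.
Base-emitter loop: V_Th = I_B·R_Th + V_BE + (β+1)I_B·R_E, so I_B = (2.07 − 0.7) / (3.73 + 121×0.82) = 0.0133 mA.
I_C = β·I_B = 120×0.0133 = 1.6 mA, and I_E = (β+1)I_B = 1.61 mA.
V_CE = V_CC − I_C·R_C − I_E·R_E = 10 − 1.6×3.3 − 1.61×0.82 = 3.41 V.
V_CE = 3.41 V > 0.2 V confirms active-region operation.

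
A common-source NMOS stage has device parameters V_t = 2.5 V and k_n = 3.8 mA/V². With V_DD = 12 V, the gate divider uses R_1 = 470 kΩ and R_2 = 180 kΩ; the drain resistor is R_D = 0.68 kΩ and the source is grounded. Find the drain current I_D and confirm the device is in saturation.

V_G = V_DD·R_2/(R_1+R_2) = 12×180/650 = 3.32 V. With the source grounded, V_GS = V_G = 3.32 V.
Assume saturation: I_D = (k_n/2)(V_GS − V_t)² = (3.8/2)×(3.32 − 2.5)² = 1.9×0.823² = 1.29 mA.
V_DS = V_DD − I_D·R_D = 12 − 1.29×0.68 = 11.1 V.
Saturation requires V_DS ≥ V_GS − V_t = 0.823 V; 11.1 ≥ 0.823 ✓.

I_D ≈ 1.3 mA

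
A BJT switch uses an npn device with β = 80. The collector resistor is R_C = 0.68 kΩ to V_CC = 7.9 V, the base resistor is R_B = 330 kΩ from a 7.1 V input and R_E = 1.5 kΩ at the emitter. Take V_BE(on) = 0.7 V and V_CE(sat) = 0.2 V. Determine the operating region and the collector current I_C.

active; I_C ≈ 1.1 mA

Assume active. Base-emitter loop: I_B = (V_BB − V_BE)/(R_B + (β+1)R_E) = (7.1 − 0.7)/(330 + 81×1.5) = 0.0142 mA.
I_C = β·I_B = 80×0.0142 = 1.13 mA.
V_CE = V_CC − I_C·R_C − I_E·R_E = 7.9 − 1.13×0.68 − 1.15×1.5 = 5.41 V > V_CE(sat), so the active-region assumption holds.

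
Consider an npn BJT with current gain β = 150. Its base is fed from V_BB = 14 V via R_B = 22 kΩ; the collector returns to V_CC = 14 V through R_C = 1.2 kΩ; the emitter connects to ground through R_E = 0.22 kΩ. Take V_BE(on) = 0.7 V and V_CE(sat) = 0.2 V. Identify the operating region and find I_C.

Assume active: I_B = (14 − 0.7)/(22 + 151×0.22) = 0.241 mA, I_C = β·I_B = 36.1 mA.
Then V_CE = 14 − 36.1×1.2 − 36.4×0.22 = -37.4 V < 0.2 V — the active assumption fails.
Re-solve with V_CE = 0.2 V. KCL at the emitter: V_E/R_E = (V_BB−0.7−V_E)/R_B + (V_CC−0.2−V_E)/R_C, giving V_E = 2.23 V.
I_C = (V_CC − 0.2 − V_E)/R_C = (13.8 − 2.23)/1.2 = 9.64 mA.
Check: I_B = (13.3 − 2.23)/22 = 0.503 mA, and β·I_B = 75.5 mA > I_C, confirming saturation.

saturation; I_C ≈ 9.6 mA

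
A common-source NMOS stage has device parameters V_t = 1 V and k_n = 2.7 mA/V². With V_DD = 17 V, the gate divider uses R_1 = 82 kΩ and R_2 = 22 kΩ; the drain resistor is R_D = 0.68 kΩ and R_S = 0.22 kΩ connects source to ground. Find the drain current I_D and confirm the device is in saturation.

I_D ≈ 4 mA

V_G = V_DD·R_2/(R_1+R_2) = 17×22/104 = 3.6 V.
Assume saturation: I_D = (k_n/2)(V_GS − V_t)² with V_GS = V_G − I_D·R_S = 3.6 − 0.22·I_D.
Substituting gives 0.0653·I_D² − 2.54·I_D + 9.1 = 0, with roots I_D = 3.99 or 34.9 mA.
The root I_D = 34.9 mA gives V_GS = -4.09 V ≤ V_t, so take I_D = 3.99 mA.
Then V_GS = 2.72 V and V_DS = V_DD − I_D(R_D+R_S) = 17 − 3.99×0.9 = 13.4 V.
Saturation requires V_DS ≥ V_GS − V_t = 1.72 V; 13.4 ≥ 1.72 ✓.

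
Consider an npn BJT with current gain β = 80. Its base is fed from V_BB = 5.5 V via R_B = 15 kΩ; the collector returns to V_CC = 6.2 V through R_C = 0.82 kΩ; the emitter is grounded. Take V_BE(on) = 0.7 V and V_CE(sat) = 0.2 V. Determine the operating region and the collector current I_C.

Assume active: I_B = (5.5 − 0.7)/15 = 0.32 mA, giving I_C = β·I_B = 25.6 mA.
But then V_CE = 6.2 − 25.6×0.82 = -14.8 V < V_CE(sat) = 0.2 V — impossible in the active region.
So the transistor is saturated. With V_CE = 0.2 V, I_C = (V_CC − 0.2)/R_C = 6/0.82 = 7.32 mA.
Check: β·I_B = 25.6 mA > I_C = 7.32 mA, confirming saturation.

saturation; I_C ≈ 7.3 mA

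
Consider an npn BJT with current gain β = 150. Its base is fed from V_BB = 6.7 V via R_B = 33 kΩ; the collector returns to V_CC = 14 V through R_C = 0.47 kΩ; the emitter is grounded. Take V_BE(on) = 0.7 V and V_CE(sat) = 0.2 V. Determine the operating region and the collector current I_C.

active; I_C ≈ 27 mA

Assume active. Base-emitter loop: I_B = (V_BB − V_BE)/R_B = (6.7 − 0.7)/33 = 0.182 mA.
I_C = β·I_B = 150×0.182 = 27.3 mA.
V_CE = V_CC − I_C·R_C = 14 − 27.3×0.47 = 1.18 V > V_CE(sat), so the active-region assumption holds.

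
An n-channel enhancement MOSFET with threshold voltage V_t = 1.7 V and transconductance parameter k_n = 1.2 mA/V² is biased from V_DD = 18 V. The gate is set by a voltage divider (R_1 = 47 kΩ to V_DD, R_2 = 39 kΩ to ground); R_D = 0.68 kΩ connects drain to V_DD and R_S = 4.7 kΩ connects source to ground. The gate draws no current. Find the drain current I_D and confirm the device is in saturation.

V_G = V_DD·R_2/(R_1+R_2) = 18×39/86 = 8.16 V.
Assume saturation: I_D = (k_n/2)(V_GS − V_t)² with V_GS = V_G − I_D·R_S = 8.16 − 4.7·I_D.
Substituting gives 13.3·I_D² − 37.5·I_D + 25.1 = 0, with roots I_D = 1.09 or 1.74 mA.
The root I_D = 1.74 mA gives V_GS = -0.00151 V ≤ V_t, so take I_D = 1.09 mA.
Then V_GS = 3.05 V and V_DS = V_DD − I_D(R_D+R_S) = 18 − 1.09×5.38 = 12.1 V.
Saturation requires V_DS ≥ V_GS − V_t = 1.35 V; 12.1 ≥ 1.35 ✓.

I_D ≈ 1.1 mA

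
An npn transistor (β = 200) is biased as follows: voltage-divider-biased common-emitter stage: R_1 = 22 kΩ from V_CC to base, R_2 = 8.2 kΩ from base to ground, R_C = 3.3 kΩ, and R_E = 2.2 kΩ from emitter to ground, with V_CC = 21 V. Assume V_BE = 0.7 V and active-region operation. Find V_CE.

Thevenize the base divider: V_Th = V_CC·R_2/(R_1+R_2) = 21×8.2/30.2 = 5.7 V, R_Th = R_1‖R_2 = 5.97 kΩ.
Base-emitter loop: V_Th = I_B·R_Th + V_BE + (β+1)I_B·R_E, so I_B = (5.7 − 0.7) / (5.97 + 201×2.2) = 0.0112 mA.
I_C = β·I_B = 200×0.0112 = 2.23 mA, and I_E = (β+1)I_B = 2.24 mA.
V_CE = V_CC − I_C·R_C − I_E·R_E = 21 − 2.23×3.3 − 2.24×2.2 = 8.7 V.
V_CE = 8.7 V > 0.2 V confirms active-region operation.

V_CE ≈ 8.7 V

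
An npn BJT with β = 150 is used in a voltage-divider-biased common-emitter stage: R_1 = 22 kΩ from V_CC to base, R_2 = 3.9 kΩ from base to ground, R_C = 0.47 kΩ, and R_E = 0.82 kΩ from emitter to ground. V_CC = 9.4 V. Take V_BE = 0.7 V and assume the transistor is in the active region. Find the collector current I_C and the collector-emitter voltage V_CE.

Thevenize the base divider: V_Th = V_CC·R_2/(R_1+R_2) = 9.4×3.9/25.9 = 1.42 V, R_Th = R_1‖R_2 = 3.31 kΩ.
Base-emitter loop: V_Th = I_B·R_Th + V_BE + (β+1)I_B·R_E, so I_B = (1.42 − 0.7) / (3.31 + 151×0.82) = 0.00563 mA.
I_C = β·I_B = 150×0.00563 = 0.844 mA, and I_E = (β+1)I_B = 0.85 mA.
V_CE = V_CC − I_C·R_C − I_E·R_E = 9.4 − 0.844×0.47 − 0.85×0.82 = 8.31 V.
V_CE = 8.31 V > 0.2 V confirms active-region operation.

I_C ≈ 0.84 mA, V_CE ≈ 8.3 V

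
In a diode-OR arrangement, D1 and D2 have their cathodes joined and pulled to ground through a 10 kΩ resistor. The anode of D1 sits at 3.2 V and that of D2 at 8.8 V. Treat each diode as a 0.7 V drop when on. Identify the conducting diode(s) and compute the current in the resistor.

Only D2 conducts; I_R ≈ 0.81 mA

Assume both conduct. Then node N would need to be at both 3.2−0.7 = 2.5 V and 8.8−0.7 = 8.1 V, which is impossible.
Assume only D2 conducts: V_N = 8.8 − 0.7 = 8.1 V, so I_R = 8.1/10 = 0.81 mA.
Check D1: its anode-to-cathode voltage is 3.2 − 8.1 = -4.9 V < 0.7 V, so it is off. The assumption is consistent.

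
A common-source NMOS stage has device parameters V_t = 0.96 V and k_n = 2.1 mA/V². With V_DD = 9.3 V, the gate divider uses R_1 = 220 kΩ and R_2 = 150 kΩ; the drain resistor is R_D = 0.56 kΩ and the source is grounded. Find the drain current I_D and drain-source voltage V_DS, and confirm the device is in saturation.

I_D ≈ 8.3 mA, V_DS ≈ 4.7 V

V_G = V_DD·R_2/(R_1+R_2) = 9.3×150/370 = 3.77 V. With the source grounded, V_GS = V_G = 3.77 V.
Assume saturation: I_D = (k_n/2)(V_GS − V_t)² = (2.1/2)×(3.77 − 0.96)² = 1.05×2.81² = 8.29 mA.
V_DS = V_DD − I_D·R_D = 9.3 − 8.29×0.56 = 4.66 V.
Saturation requires V_DS ≥ V_GS − V_t = 2.81 V; 4.66 ≥ 2.81 ✓.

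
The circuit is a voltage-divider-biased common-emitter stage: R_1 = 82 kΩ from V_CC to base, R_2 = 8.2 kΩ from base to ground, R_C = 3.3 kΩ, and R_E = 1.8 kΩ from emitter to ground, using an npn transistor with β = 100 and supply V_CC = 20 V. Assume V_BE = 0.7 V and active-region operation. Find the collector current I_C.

Thevenize the base divider: V_Th = V_CC·R_2/(R_1+R_2) = 20×8.2/90.2 = 1.82 V, R_Th = R_1‖R_2 = 7.45 kΩ.
Base-emitter loop: V_Th = I_B·R_Th + V_BE + (β+1)I_B·R_E, so I_B = (1.82 − 0.7) / (7.45 + 101×1.8) = 0.00591 mA.
I_C = β·I_B = 100×0.00591 = 0.591 mA, and I_E = (β+1)I_B = 0.597 mA.
V_CE = V_CC − I_C·R_C − I_E·R_E = 20 − 0.591×3.3 − 0.597×1.8 = 17 V.
V_CE = 17 V > 0.2 V confirms active-region operation.

I_C ≈ 0.59 mA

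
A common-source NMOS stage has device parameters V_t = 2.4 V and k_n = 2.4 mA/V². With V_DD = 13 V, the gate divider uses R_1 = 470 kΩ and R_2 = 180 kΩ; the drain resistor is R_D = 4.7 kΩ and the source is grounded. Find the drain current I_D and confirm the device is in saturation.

I_D ≈ 1.7 mA

V_G = V_DD·R_2/(R_1+R_2) = 13×180/650 = 3.6 V. With the source grounded, V_GS = V_G = 3.6 V.
Assume saturation: I_D = (k_n/2)(V_GS − V_t)² = (2.4/2)×(3.6 − 2.4)² = 1.2×1.2² = 1.73 mA.
V_DS = V_DD − I_D·R_D = 13 − 1.73×4.7 = 4.88 V.
Saturation requires V_DS ≥ V_GS − V_t = 1.2 V; 4.88 ≥ 1.2 ✓.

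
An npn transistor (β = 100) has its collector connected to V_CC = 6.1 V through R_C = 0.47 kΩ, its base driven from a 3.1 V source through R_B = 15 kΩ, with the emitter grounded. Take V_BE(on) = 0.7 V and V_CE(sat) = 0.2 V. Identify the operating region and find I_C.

saturation; I_C ≈ 13 mA

Assume active: I_B = (3.1 − 0.7)/15 = 0.16 mA, giving I_C = β·I_B = 16 mA.
But then V_CE = 6.1 − 16×0.47 = -1.42 V < V_CE(sat) = 0.2 V — impossible in the active region.
So the transistor is saturated. With V_CE = 0.2 V, I_C = (V_CC − 0.2)/R_C = 5.9/0.47 = 12.6 mA.
Check: β·I_B = 16 mA > I_C = 12.6 mA, confirming saturation.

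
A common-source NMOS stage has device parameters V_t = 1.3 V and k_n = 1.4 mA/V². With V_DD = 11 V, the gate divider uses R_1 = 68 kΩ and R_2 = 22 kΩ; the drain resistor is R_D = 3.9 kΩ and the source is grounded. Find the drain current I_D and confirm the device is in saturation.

V_G = V_DD·R_2/(R_1+R_2) = 11×22/90 = 2.69 V. With the source grounded, V_GS = V_G = 2.69 V.
Assume saturation: I_D = (k_n/2)(V_GS − V_t)² = (1.4/2)×(2.69 − 1.3)² = 0.7×1.39² = 1.35 mA.
V_DS = V_DD − I_D·R_D = 11 − 1.35×3.9 = 5.73 V.
Saturation requires V_DS ≥ V_GS − V_t = 1.39 V; 5.73 ≥ 1.39 ✓.

I_D ≈ 1.4 mA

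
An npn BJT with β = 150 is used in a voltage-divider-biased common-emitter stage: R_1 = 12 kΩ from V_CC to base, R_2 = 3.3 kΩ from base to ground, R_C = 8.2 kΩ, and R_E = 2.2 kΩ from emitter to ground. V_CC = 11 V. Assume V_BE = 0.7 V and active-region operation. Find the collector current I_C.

Thevenize the base divider: V_Th = V_CC·R_2/(R_1+R_2) = 11×3.3/15.3 = 2.37 V, R_Th = R_1‖R_2 = 2.59 kΩ.
Base-emitter loop: V_Th = I_B·R_Th + V_BE + (β+1)I_B·R_E, so I_B = (2.37 − 0.7) / (2.59 + 151×2.2) = 0.005 mA.
I_C = β·I_B = 150×0.005 = 0.749 mA, and I_E = (β+1)I_B = 0.754 mA.
V_CE = V_CC − I_C·R_C − I_E·R_E = 11 − 0.749×8.2 − 0.754×2.2 = 3.2 V.
V_CE = 3.2 V > 0.2 V confirms active-region operation.

I_C ≈ 0.75 mA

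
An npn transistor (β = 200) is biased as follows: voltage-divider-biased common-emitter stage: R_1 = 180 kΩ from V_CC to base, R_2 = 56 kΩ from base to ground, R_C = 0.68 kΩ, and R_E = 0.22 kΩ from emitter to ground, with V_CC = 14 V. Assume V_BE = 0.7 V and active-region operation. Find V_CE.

Thevenize the base divider: V_Th = V_CC·R_2/(R_1+R_2) = 14×56/236 = 3.32 V, R_Th = R_1‖R_2 = 42.7 kΩ.
Base-emitter loop: V_Th = I_B·R_Th + V_BE + (β+1)I_B·R_E, so I_B = (3.32 − 0.7) / (42.7 + 201×0.22) = 0.0302 mA.
I_C = β·I_B = 200×0.0302 = 6.03 mA, and I_E = (β+1)I_B = 6.06 mA.
V_CE = V_CC − I_C·R_C − I_E·R_E = 14 − 6.03×0.68 − 6.06×0.22 = 8.56 V.
V_CE = 8.56 V > 0.2 V confirms active-region operation.

V_CE ≈ 8.6 V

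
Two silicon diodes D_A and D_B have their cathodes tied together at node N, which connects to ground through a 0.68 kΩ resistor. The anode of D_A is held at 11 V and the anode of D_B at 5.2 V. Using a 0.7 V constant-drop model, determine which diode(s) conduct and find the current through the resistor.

Only D_A conducts; I_R ≈ 15 mA

Assume both conduct. Then node N would need to be at both 11−0.7 = 10.3 V and 5.2−0.7 = 4.5 V, which is impossible.
Assume only D_A conducts: V_N = 11 − 0.7 = 10.3 V, so I_R = 10.3/0.68 = 15.1 mA.
Check D_B: its anode-to-cathode voltage is 5.2 − 10.3 = -5.1 V < 0.7 V, so it is off. The assumption is consistent.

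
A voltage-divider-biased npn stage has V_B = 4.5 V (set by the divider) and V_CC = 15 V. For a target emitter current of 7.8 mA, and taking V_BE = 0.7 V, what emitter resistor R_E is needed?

V_E = V_B − V_BE = 4.5 − 0.7 = 3.8 V.
R_E = V_E / I_E = 3.8 / 7.8 = 0.487 kΩ.

R_E ≈ 0.49 kΩ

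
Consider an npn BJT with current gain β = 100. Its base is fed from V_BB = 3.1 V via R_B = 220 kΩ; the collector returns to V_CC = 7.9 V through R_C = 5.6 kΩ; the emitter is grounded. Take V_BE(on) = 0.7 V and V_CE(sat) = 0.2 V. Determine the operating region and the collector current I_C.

active; I_C ≈ 1.1 mA

Assume active. Base-emitter loop: I_B = (V_BB − V_BE)/R_B = (3.1 − 0.7)/220 = 0.0109 mA.
I_C = β·I_B = 100×0.0109 = 1.09 mA.
V_CE = V_CC − I_C·R_C = 7.9 − 1.09×5.6 = 1.79 V > V_CE(sat), so the active-region assumption holds.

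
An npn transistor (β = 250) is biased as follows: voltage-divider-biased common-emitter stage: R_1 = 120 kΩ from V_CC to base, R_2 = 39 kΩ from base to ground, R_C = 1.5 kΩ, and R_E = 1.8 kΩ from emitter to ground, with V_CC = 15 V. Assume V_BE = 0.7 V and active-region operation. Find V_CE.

Thevenize the base divider: V_Th = V_CC·R_2/(R_1+R_2) = 15×39/159 = 3.68 V, R_Th = R_1‖R_2 = 29.4 kΩ.
Base-emitter loop: V_Th = I_B·R_Th + V_BE + (β+1)I_B·R_E, so I_B = (3.68 − 0.7) / (29.4 + 251×1.8) = 0.00619 mA.
I_C = β·I_B = 250×0.00619 = 1.55 mA, and I_E = (β+1)I_B = 1.55 mA.
V_CE = V_CC − I_C·R_C − I_E·R_E = 15 − 1.55×1.5 − 1.55×1.8 = 9.88 V.
V_CE = 9.88 V > 0.2 V confirms active-region operation.

V_CE ≈ 9.9 V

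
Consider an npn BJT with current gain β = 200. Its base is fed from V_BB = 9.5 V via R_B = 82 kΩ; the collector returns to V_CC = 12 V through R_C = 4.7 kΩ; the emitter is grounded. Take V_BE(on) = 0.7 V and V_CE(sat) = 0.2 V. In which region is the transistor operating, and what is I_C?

saturation; I_C ≈ 2.5 mA

Assume active: I_B = (9.5 − 0.7)/82 = 0.107 mA, giving I_C = β·I_B = 21.5 mA.
But then V_CE = 12 − 21.5×4.7 = -88.9 V < V_CE(sat) = 0.2 V — impossible in the active region.
So the transistor is saturated. With V_CE = 0.2 V, I_C = (V_CC − 0.2)/R_C = 11.8/4.7 = 2.51 mA.
Check: β·I_B = 21.5 mA > I_C = 2.51 mA, confirming saturation.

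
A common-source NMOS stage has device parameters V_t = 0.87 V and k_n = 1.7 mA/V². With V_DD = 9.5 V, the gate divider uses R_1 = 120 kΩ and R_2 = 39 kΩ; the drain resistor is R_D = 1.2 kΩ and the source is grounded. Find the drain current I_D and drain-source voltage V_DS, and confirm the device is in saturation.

I_D ≈ 1.8 mA, V_DS ≈ 7.3 V

V_G = V_DD·R_2/(R_1+R_2) = 9.5×39/159 = 2.33 V. With the source grounded, V_GS = V_G = 2.33 V.
Assume saturation: I_D = (k_n/2)(V_GS − V_t)² = (1.7/2)×(2.33 − 0.87)² = 0.85×1.46² = 1.81 mA.
V_DS = V_DD − I_D·R_D = 9.5 − 1.81×1.2 = 7.33 V.
Saturation requires V_DS ≥ V_GS − V_t = 1.46 V; 7.33 ≥ 1.46 ✓.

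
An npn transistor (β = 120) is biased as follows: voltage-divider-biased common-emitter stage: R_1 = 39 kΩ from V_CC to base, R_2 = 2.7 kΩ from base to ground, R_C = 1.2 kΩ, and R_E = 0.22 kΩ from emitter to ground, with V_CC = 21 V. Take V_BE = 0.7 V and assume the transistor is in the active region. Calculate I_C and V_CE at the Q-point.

Thevenize the base divider: V_Th = V_CC·R_2/(R_1+R_2) = 21×2.7/41.7 = 1.36 V, R_Th = R_1‖R_2 = 2.53 kΩ.
Base-emitter loop: V_Th = I_B·R_Th + V_BE + (β+1)I_B·R_E, so I_B = (1.36 − 0.7) / (2.53 + 121×0.22) = 0.0226 mA.
I_C = β·I_B = 120×0.0226 = 2.72 mA, and I_E = (β+1)I_B = 2.74 mA.
V_CE = V_CC − I_C·R_C − I_E·R_E = 21 − 2.72×1.2 − 2.74×0.22 = 17.1 V.
V_CE = 17.1 V > 0.2 V confirms active-region operation.

I_C ≈ 2.7 mA, V_CE ≈ 17 V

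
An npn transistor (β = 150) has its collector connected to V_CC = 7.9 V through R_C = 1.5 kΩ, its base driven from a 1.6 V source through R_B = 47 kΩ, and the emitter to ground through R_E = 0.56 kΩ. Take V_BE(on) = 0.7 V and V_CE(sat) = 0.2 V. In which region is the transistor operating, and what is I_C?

Assume active. Base-emitter loop: I_B = (V_BB − V_BE)/(R_B + (β+1)R_E) = (1.6 − 0.7)/(47 + 151×0.56) = 0.00684 mA.
I_C = β·I_B = 150×0.00684 = 1.03 mA.
V_CE = V_CC − I_C·R_C − I_E·R_E = 7.9 − 1.03×1.5 − 1.03×0.56 = 5.78 V > V_CE(sat), so the active-region assumption holds.

active; I_C ≈ 1 mA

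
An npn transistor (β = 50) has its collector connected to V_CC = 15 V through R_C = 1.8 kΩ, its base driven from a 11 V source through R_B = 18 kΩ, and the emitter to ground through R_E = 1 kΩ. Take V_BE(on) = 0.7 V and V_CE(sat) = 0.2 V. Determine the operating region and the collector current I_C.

Assume active: I_B = (11 − 0.7)/(18 + 51×1) = 0.149 mA, I_C = β·I_B = 7.46 mA.
Then V_CE = 15 − 7.46×1.8 − 7.61×1 = -6.05 V < 0.2 V — the active assumption fails.
Re-solve with V_CE = 0.2 V. KCL at the emitter: V_E/R_E = (V_BB−0.7−V_E)/R_B + (V_CC−0.2−V_E)/R_C, giving V_E = 5.46 V.
I_C = (V_CC − 0.2 − V_E)/R_C = (14.8 − 5.46)/1.8 = 5.19 mA.
Check: I_B = (10.3 − 5.46)/18 = 0.269 mA, and β·I_B = 13.4 mA > I_C, confirming saturation.

saturation; I_C ≈ 5.2 mA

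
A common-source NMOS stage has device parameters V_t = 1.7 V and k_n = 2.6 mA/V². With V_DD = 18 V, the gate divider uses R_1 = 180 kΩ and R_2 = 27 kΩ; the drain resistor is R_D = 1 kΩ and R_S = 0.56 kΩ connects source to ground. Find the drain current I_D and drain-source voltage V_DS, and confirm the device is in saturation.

V_G = V_DD·R_2/(R_1+R_2) = 18×27/207 = 2.35 V.
Assume saturation: I_D = (k_n/2)(V_GS − V_t)² with V_GS = V_G − I_D·R_S = 2.35 − 0.56·I_D.
Substituting gives 0.408·I_D² − 1.94·I_D + 0.546 = 0, with roots I_D = 0.3 or 4.47 mA.
The root I_D = 4.47 mA gives V_GS = -0.154 V ≤ V_t, so take I_D = 0.3 mA.
Then V_GS = 2.18 V and V_DS = V_DD − I_D(R_D+R_S) = 18 − 0.3×1.56 = 17.5 V.
Saturation requires V_DS ≥ V_GS − V_t = 0.48 V; 17.5 ≥ 0.48 ✓.

I_D ≈ 0.3 mA, V_DS ≈ 18 V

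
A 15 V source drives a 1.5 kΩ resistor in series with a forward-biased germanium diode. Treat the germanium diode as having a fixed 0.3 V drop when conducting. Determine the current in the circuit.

KVL around the loop: 15 = V_D + I·R = 0.3 + I × 1.5 kΩ.
So I = (15 − 0.3) / 1.5 kΩ = 14.7 / 1.5 = 9.8 mA.

I ≈ 9.8 mA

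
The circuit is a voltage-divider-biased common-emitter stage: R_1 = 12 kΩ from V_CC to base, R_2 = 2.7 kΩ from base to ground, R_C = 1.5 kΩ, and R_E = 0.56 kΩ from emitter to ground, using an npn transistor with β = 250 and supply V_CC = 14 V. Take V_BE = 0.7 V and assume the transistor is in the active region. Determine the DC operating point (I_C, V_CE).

Thevenize the base divider: V_Th = V_CC·R_2/(R_1+R_2) = 14×2.7/14.7 = 2.57 V, R_Th = R_1‖R_2 = 2.2 kΩ.
Base-emitter loop: V_Th = I_B·R_Th + V_BE + (β+1)I_B·R_E, so I_B = (2.57 − 0.7) / (2.2 + 251×0.56) = 0.0131 mA.
I_C = β·I_B = 250×0.0131 = 3.28 mA, and I_E = (β+1)I_B = 3.29 mA.
V_CE = V_CC − I_C·R_C − I_E·R_E = 14 − 3.28×1.5 − 3.29×0.56 = 7.24 V.
V_CE = 7.24 V > 0.2 V confirms active-region operation.

I_C ≈ 3.3 mA, V_CE ≈ 7.2 V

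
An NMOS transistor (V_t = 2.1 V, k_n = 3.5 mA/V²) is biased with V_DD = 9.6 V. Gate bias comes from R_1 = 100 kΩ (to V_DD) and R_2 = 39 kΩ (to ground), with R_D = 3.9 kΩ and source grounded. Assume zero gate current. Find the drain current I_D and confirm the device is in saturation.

I_D ≈ 0.62 mA

V_G = V_DD·R_2/(R_1+R_2) = 9.6×39/139 = 2.69 V. With the source grounded, V_GS = V_G = 2.69 V.
Assume saturation: I_D = (k_n/2)(V_GS − V_t)² = (3.5/2)×(2.69 − 2.1)² = 1.75×0.594² = 0.616 mA.
V_DS = V_DD − I_D·R_D = 9.6 − 0.616×3.9 = 7.2 V.
Saturation requires V_DS ≥ V_GS − V_t = 0.594 V; 7.2 ≥ 0.594 ✓.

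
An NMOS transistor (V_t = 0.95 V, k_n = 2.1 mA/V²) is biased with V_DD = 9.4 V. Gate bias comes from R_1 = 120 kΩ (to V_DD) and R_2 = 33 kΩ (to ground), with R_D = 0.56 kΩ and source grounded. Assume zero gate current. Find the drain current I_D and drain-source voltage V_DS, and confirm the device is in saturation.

V_G = V_DD·R_2/(R_1+R_2) = 9.4×33/153 = 2.03 V. With the source grounded, V_GS = V_G = 2.03 V.
Assume saturation: I_D = (k_n/2)(V_GS − V_t)² = (2.1/2)×(2.03 − 0.95)² = 1.05×1.08² = 1.22 mA.
V_DS = V_DD − I_D·R_D = 9.4 − 1.22×0.56 = 8.72 V.
Saturation requires V_DS ≥ V_GS − V_t = 1.08 V; 8.72 ≥ 1.08 ✓.

I_D ≈ 1.2 mA, V_DS ≈ 8.7 V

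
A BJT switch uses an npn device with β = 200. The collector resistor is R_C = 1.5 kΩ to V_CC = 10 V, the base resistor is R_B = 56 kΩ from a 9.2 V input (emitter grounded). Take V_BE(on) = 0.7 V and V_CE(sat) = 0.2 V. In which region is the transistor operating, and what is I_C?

Assume active: I_B = (9.2 − 0.7)/56 = 0.152 mA, giving I_C = β·I_B = 30.4 mA.
But then V_CE = 10 − 30.4×1.5 = -35.5 V < V_CE(sat) = 0.2 V — impossible in the active region.
So the transistor is saturated. With V_CE = 0.2 V, I_C = (V_CC − 0.2)/R_C = 9.8/1.5 = 6.53 mA.
Check: β·I_B = 30.4 mA > I_C = 6.53 mA, confirming saturation.

saturation; I_C ≈ 6.5 mA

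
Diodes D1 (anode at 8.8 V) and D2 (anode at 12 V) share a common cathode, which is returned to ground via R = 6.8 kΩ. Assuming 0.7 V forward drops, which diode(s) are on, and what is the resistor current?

Assume both conduct. Then node N would need to be at both 8.8−0.7 = 8.1 V and 12−0.7 = 11.3 V, which is impossible.
Assume only D2 conducts: V_N = 12 − 0.7 = 11.3 V, so I_R = 11.3/6.8 = 1.66 mA.
Check D1: its anode-to-cathode voltage is 8.8 − 11.3 = -2.5 V < 0.7 V, so it is off. The assumption is consistent.

Only D2 conducts; I_R ≈ 1.7 mA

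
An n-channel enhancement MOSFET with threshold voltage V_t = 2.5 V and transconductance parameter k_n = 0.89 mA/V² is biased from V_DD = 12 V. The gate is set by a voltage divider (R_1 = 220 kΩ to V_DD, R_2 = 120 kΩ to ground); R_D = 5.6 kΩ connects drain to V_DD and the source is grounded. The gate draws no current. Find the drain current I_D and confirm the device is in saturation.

I_D ≈ 1.3 mA

V_G = V_DD·R_2/(R_1+R_2) = 12×120/340 = 4.24 V. With the source grounded, V_GS = V_G = 4.24 V.
Assume saturation: I_D = (k_n/2)(V_GS − V_t)² = (0.89/2)×(4.24 − 2.5)² = 0.445×1.74² = 1.34 mA.
V_DS = V_DD − I_D·R_D = 12 − 1.34×5.6 = 4.5 V.
Saturation requires V_DS ≥ V_GS − V_t = 1.74 V; 4.5 ≥ 1.74 ✓.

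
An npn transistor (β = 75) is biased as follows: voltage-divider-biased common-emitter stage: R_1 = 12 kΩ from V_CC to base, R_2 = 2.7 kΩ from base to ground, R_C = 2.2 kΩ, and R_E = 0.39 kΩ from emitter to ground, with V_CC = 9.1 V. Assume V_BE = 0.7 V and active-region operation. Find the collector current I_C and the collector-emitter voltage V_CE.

Thevenize the base divider: V_Th = V_CC·R_2/(R_1+R_2) = 9.1×2.7/14.7 = 1.67 V, R_Th = R_1‖R_2 = 2.2 kΩ.
Base-emitter loop: V_Th = I_B·R_Th + V_BE + (β+1)I_B·R_E, so I_B = (1.67 − 0.7) / (2.2 + 76×0.39) = 0.0305 mA.
I_C = β·I_B = 75×0.0305 = 2.29 mA, and I_E = (β+1)I_B = 2.32 mA.
V_CE = V_CC − I_C·R_C − I_E·R_E = 9.1 − 2.29×2.2 − 2.32×0.39 = 3.16 V.
V_CE = 3.16 V > 0.2 V confirms active-region operation.

I_C ≈ 2.3 mA, V_CE ≈ 3.2 V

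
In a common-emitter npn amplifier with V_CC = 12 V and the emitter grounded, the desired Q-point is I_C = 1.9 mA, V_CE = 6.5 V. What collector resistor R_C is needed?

R_C ≈ 2.9 kΩ

Collector loop: V_CC = I_C·R_C + V_CE.
R_C = (V_CC − V_CE)/I_C = (12 − 6.5)/1.9 = 2.89 kΩ.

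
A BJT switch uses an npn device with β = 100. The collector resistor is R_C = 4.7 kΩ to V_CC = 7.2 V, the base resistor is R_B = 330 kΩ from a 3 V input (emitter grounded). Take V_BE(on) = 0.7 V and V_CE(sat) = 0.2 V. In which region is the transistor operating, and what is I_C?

Assume active. Base-emitter loop: I_B = (V_BB − V_BE)/R_B = (3 − 0.7)/330 = 0.00697 mA.
I_C = β·I_B = 100×0.00697 = 0.697 mA.
V_CE = V_CC − I_C·R_C = 7.2 − 0.697×4.7 = 3.92 V > V_CE(sat), so the active-region assumption holds.

active; I_C ≈ 0.7 mA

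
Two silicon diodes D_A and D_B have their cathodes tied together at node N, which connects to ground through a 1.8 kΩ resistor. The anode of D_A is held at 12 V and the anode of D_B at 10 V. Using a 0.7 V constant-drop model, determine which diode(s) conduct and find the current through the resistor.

Only D_A conducts; I_R ≈ 6.3 mA

Assume both conduct. Then node N would need to be at both 12−0.7 = 11.3 V and 10−0.7 = 9.3 V, which is impossible.
Assume only D_A conducts: V_N = 12 − 0.7 = 11.3 V, so I_R = 11.3/1.8 = 6.28 mA.
Check D_B: its anode-to-cathode voltage is 10 − 11.3 = -1.3 V < 0.7 V, so it is off. The assumption is consistent.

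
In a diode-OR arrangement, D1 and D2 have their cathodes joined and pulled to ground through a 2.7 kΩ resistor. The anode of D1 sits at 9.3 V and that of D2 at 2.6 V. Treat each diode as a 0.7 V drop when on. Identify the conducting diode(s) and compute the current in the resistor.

Only D1 conducts; I_R ≈ 3.2 mA

Assume both conduct. Then node N would need to be at both 9.3−0.7 = 8.6 V and 2.6−0.7 = 1.9 V, which is impossible.
Assume only D1 conducts: V_N = 9.3 − 0.7 = 8.6 V, so I_R = 8.6/2.7 = 3.19 mA.
Check D2: its anode-to-cathode voltage is 2.6 − 8.6 = -6 V < 0.7 V, so it is off. The assumption is consistent.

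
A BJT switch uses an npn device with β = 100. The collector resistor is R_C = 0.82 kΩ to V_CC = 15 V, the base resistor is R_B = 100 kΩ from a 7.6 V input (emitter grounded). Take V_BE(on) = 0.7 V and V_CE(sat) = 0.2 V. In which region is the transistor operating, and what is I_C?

active; I_C ≈ 6.9 mA

Assume active. Base-emitter loop: I_B = (V_BB − V_BE)/R_B = (7.6 − 0.7)/100 = 0.069 mA.
I_C = β·I_B = 100×0.069 = 6.9 mA.
V_CE = V_CC − I_C·R_C = 15 − 6.9×0.82 = 9.34 V > V_CE(sat), so the active-region assumption holds.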